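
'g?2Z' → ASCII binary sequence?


String: 'g?2Z'  (4 characters)
Per-character ASCII lookup:
  'g': lowercase starts at 97: 'g' = 97 + 6 = 103 → 1100111
  '?': special character: '?' = 63 → 111111
  '2': digits start at 48: '2' = 48 + 2 = 50 → 110010
  'Z': uppercase starts at 65: 'Z' = 65 + 25 = 90 → 1011010
= 1100111 111111 110010 1011010


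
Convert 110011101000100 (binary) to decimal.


Positional values:
Bit 2: 1 × 2^2 = 4
Bit 6: 1 × 2^6 = 64
Bit 8: 1 × 2^8 = 256
Bit 9: 1 × 2^9 = 512
Bit 10: 1 × 2^10 = 1024
Bit 13: 1 × 2^13 = 8192
Bit 14: 1 × 2^14 = 16384
Sum = 4 + 64 + 256 + 512 + 1024 + 8192 + 16384
= 26436


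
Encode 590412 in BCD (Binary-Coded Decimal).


Each digit → 4-bit binary:
  5 → 0101
  9 → 1001
  0 → 0000
  4 → 0100
  1 → 0001
  2 → 0010
= 0101 1001 0000 0100 0001 0010


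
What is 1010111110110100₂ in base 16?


Group into 4-bit nibbles: 1010111110110100
  1010 = A
  1111 = F
  1011 = B
  0100 = 4
= 0xAFB4


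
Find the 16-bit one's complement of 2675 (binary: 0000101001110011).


Original: 0000101001110011
Invert all bits:
  bit 0: 0 → 1
  bit 1: 0 → 1
  bit 2: 0 → 1
  bit 3: 0 → 1
  bit 4: 1 → 0
  bit 5: 0 → 1
  bit 6: 1 → 0
  bit 7: 0 → 1
  bit 8: 0 → 1
  bit 9: 1 → 0
  bit 10: 1 → 0
  bit 11: 1 → 0
  bit 12: 0 → 1
  bit 13: 0 → 1
  bit 14: 1 → 0
  bit 15: 1 → 0
= 1111010110001100


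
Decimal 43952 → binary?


Divide by 2 repeatedly:
43952 ÷ 2 = 21976 remainder 0
21976 ÷ 2 = 10988 remainder 0
10988 ÷ 2 = 5494 remainder 0
5494 ÷ 2 = 2747 remainder 0
2747 ÷ 2 = 1373 remainder 1
1373 ÷ 2 = 686 remainder 1
686 ÷ 2 = 343 remainder 0
343 ÷ 2 = 171 remainder 1
171 ÷ 2 = 85 remainder 1
85 ÷ 2 = 42 remainder 1
42 ÷ 2 = 21 remainder 0
21 ÷ 2 = 10 remainder 1
10 ÷ 2 = 5 remainder 0
5 ÷ 2 = 2 remainder 1
2 ÷ 2 = 1 remainder 0
1 ÷ 2 = 0 remainder 1
Reading remainders bottom-up:
= 1010101110110000


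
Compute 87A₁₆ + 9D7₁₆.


Align and add column by column (LSB to MSB, each column mod 16 with carry):
  087A
+ 09D7
  ----
  col 0: A(10) + 7(7) + 0 (carry in) = 17 → 1(1), carry out 1
  col 1: 7(7) + D(13) + 1 (carry in) = 21 → 5(5), carry out 1
  col 2: 8(8) + 9(9) + 1 (carry in) = 18 → 2(2), carry out 1
  col 3: 0(0) + 0(0) + 1 (carry in) = 1 → 1(1), carry out 0
Reading digits MSB→LSB: 1251
Strip leading zeros: 1251
= 0x1251


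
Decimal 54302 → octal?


Divide by 8 repeatedly:
54302 ÷ 8 = 6787 remainder 6
6787 ÷ 8 = 848 remainder 3
848 ÷ 8 = 106 remainder 0
106 ÷ 8 = 13 remainder 2
13 ÷ 8 = 1 remainder 5
1 ÷ 8 = 0 remainder 1
Reading remainders bottom-up:
= 0o152036


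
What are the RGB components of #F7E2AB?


Hex: #F7E2AB
R = F7₁₆ = 247
G = E2₁₆ = 226
B = AB₁₆ = 171
= RGB(247, 226, 171)


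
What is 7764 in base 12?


Divide by 12 repeatedly:
7764 ÷ 12 = 647 remainder 0
647 ÷ 12 = 53 remainder 11
53 ÷ 12 = 4 remainder 5
4 ÷ 12 = 0 remainder 4
Reading remainders bottom-up:
= 45B0


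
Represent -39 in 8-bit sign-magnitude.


Sign bit: 1 (negative)
Magnitude: 39 = 0100111
= 10100111


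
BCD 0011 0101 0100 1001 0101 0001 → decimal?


Each 4-bit group → digit:
  0011 → 3
  0101 → 5
  0100 → 4
  1001 → 9
  0101 → 5
  0001 → 1
= 354951


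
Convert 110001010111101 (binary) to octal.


Group into 3-bit groups: 110001010111101
  110 = 6
  001 = 1
  010 = 2
  111 = 7
  101 = 5
= 0o61275


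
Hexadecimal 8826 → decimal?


Positional values:
Position 0: 6 × 16^0 = 6 × 1 = 6
Position 1: 2 × 16^1 = 2 × 16 = 32
Position 2: 8 × 16^2 = 8 × 256 = 2048
Position 3: 8 × 16^3 = 8 × 4096 = 32768
Sum = 6 + 32 + 2048 + 32768
= 34854


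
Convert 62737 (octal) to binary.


Each octal digit → 3 binary bits:
  6 = 110
  2 = 010
  7 = 111
  3 = 011
  7 = 111
Concatenate: 110 010 111 011 111
= 110010111011111


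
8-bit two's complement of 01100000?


Original: 01100000
Step 1 - Invert all bits: 10011111
Step 2 - Add 1: 10011111 + 1
= 10100000 (represents -96)


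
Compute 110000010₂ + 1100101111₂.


Align and add column by column (LSB to MSB, carry propagating):
  00110000010
+ 01100101111
  -----------
  col 0: 0 + 1 + 0 (carry in) = 1 → bit 1, carry out 0
  col 1: 1 + 1 + 0 (carry in) = 2 → bit 0, carry out 1
  col 2: 0 + 1 + 1 (carry in) = 2 → bit 0, carry out 1
  col 3: 0 + 1 + 1 (carry in) = 2 → bit 0, carry out 1
  col 4: 0 + 0 + 1 (carry in) = 1 → bit 1, carry out 0
  col 5: 0 + 1 + 0 (carry in) = 1 → bit 1, carry out 0
  col 6: 0 + 0 + 0 (carry in) = 0 → bit 0, carry out 0
  col 7: 1 + 0 + 0 (carry in) = 1 → bit 1, carry out 0
  col 8: 1 + 1 + 0 (carry in) = 2 → bit 0, carry out 1
  col 9: 0 + 1 + 1 (carry in) = 2 → bit 0, carry out 1
  col 10: 0 + 0 + 1 (carry in) = 1 → bit 1, carry out 0
Reading bits MSB→LSB: 10010110001
Strip leading zeros: 10010110001
= 10010110001


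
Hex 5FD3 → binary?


Each hex digit → 4 binary bits:
  5 = 0101
  F = 1111
  D = 1101
  3 = 0011
Concatenate: 0101 1111 1101 0011
= 0101111111010011


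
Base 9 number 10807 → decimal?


Positional values (base 9):
  7 × 9^0 = 7 × 1 = 7
  0 × 9^1 = 0 × 9 = 0
  8 × 9^2 = 8 × 81 = 648
  0 × 9^3 = 0 × 729 = 0
  1 × 9^4 = 1 × 6561 = 6561
Sum = 7 + 0 + 648 + 0 + 6561
= 7216


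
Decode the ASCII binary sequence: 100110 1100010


Codes (binary): 100110 1100010
Per-code ASCII lookup:
  100110 = 38  (special character) → '&'
  1100010 = 98  (range 97-122: lowercase, 98 - 97 = 1) → 'b'
= '&b'


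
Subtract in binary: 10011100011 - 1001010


Align and subtract column by column (LSB to MSB, borrowing when needed):
  10011100011
- 00001001010
  -----------
  col 0: (1 - 0 borrow-in) - 0 → 1 - 0 = 1, borrow out 0
  col 1: (1 - 0 borrow-in) - 1 → 1 - 1 = 0, borrow out 0
  col 2: (0 - 0 borrow-in) - 0 → 0 - 0 = 0, borrow out 0
  col 3: (0 - 0 borrow-in) - 1 → borrow from next column: (0+2) - 1 = 1, borrow out 1
  col 4: (0 - 1 borrow-in) - 0 → borrow from next column: (-1+2) - 0 = 1, borrow out 1
  col 5: (1 - 1 borrow-in) - 0 → 0 - 0 = 0, borrow out 0
  col 6: (1 - 0 borrow-in) - 1 → 1 - 1 = 0, borrow out 0
  col 7: (1 - 0 borrow-in) - 0 → 1 - 0 = 1, borrow out 0
  col 8: (0 - 0 borrow-in) - 0 → 0 - 0 = 0, borrow out 0
  col 9: (0 - 0 borrow-in) - 0 → 0 - 0 = 0, borrow out 0
  col 10: (1 - 0 borrow-in) - 0 → 1 - 0 = 1, borrow out 0
Reading bits MSB→LSB: 10010011001
Strip leading zeros: 10010011001
= 10010011001


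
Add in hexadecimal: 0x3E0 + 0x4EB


Align and add column by column (LSB to MSB, each column mod 16 with carry):
  03E0
+ 04EB
  ----
  col 0: 0(0) + B(11) + 0 (carry in) = 11 → B(11), carry out 0
  col 1: E(14) + E(14) + 0 (carry in) = 28 → C(12), carry out 1
  col 2: 3(3) + 4(4) + 1 (carry in) = 8 → 8(8), carry out 0
  col 3: 0(0) + 0(0) + 0 (carry in) = 0 → 0(0), carry out 0
Reading digits MSB→LSB: 08CB
Strip leading zeros: 8CB
= 0x8CB


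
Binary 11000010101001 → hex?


Group into 4-bit nibbles: 0011000010101001
  0011 = 3
  0000 = 0
  1010 = A
  1001 = 9
= 0x30A9


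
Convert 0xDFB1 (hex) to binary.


Each hex digit → 4 binary bits:
  D = 1101
  F = 1111
  B = 1011
  1 = 0001
Concatenate: 1101 1111 1011 0001
= 1101111110110001


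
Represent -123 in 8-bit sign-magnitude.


Sign bit: 1 (negative)
Magnitude: 123 = 1111011
= 11111011


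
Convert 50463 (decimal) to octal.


Divide by 8 repeatedly:
50463 ÷ 8 = 6307 remainder 7
6307 ÷ 8 = 788 remainder 3
788 ÷ 8 = 98 remainder 4
98 ÷ 8 = 12 remainder 2
12 ÷ 8 = 1 remainder 4
1 ÷ 8 = 0 remainder 1
Reading remainders bottom-up:
= 0o142437


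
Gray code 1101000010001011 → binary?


Gray code: 1101000010001011
MSB stays the same: 1
Each subsequent bit = prev_binary XOR current_gray:
  B[1] = 1 XOR 1 = 0
  B[2] = 0 XOR 0 = 0
  B[3] = 0 XOR 1 = 1
  B[4] = 1 XOR 0 = 1
  B[5] = 1 XOR 0 = 1
  B[6] = 1 XOR 0 = 1
  B[7] = 1 XOR 0 = 1
  B[8] = 1 XOR 1 = 0
  B[9] = 0 XOR 0 = 0
  B[10] = 0 XOR 0 = 0
  B[11] = 0 XOR 0 = 0
  B[12] = 0 XOR 1 = 1
  B[13] = 1 XOR 0 = 1
  B[14] = 1 XOR 1 = 0
  B[15] = 0 XOR 1 = 1
= 1001111100001101 (40717 decimal)


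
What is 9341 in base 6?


Divide by 6 repeatedly:
9341 ÷ 6 = 1556 remainder 5
1556 ÷ 6 = 259 remainder 2
259 ÷ 6 = 43 remainder 1
43 ÷ 6 = 7 remainder 1
7 ÷ 6 = 1 remainder 1
1 ÷ 6 = 0 remainder 1
Reading remainders bottom-up:
= 111125


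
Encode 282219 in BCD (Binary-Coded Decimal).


Each digit → 4-bit binary:
  2 → 0010
  8 → 1000
  2 → 0010
  2 → 0010
  1 → 0001
  9 → 1001
= 0010 1000 0010 0010 0001 1001


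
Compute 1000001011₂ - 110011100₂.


Align and subtract column by column (LSB to MSB, borrowing when needed):
  1000001011
- 0110011100
  ----------
  col 0: (1 - 0 borrow-in) - 0 → 1 - 0 = 1, borrow out 0
  col 1: (1 - 0 borrow-in) - 0 → 1 - 0 = 1, borrow out 0
  col 2: (0 - 0 borrow-in) - 1 → borrow from next column: (0+2) - 1 = 1, borrow out 1
  col 3: (1 - 1 borrow-in) - 1 → borrow from next column: (0+2) - 1 = 1, borrow out 1
  col 4: (0 - 1 borrow-in) - 1 → borrow from next column: (-1+2) - 1 = 0, borrow out 1
  col 5: (0 - 1 borrow-in) - 0 → borrow from next column: (-1+2) - 0 = 1, borrow out 1
  col 6: (0 - 1 borrow-in) - 0 → borrow from next column: (-1+2) - 0 = 1, borrow out 1
  col 7: (0 - 1 borrow-in) - 1 → borrow from next column: (-1+2) - 1 = 0, borrow out 1
  col 8: (0 - 1 borrow-in) - 1 → borrow from next column: (-1+2) - 1 = 0, borrow out 1
  col 9: (1 - 1 borrow-in) - 0 → 0 - 0 = 0, borrow out 0
Reading bits MSB→LSB: 0001101111
Strip leading zeros: 1101111
= 1101111


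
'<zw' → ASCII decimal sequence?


String: '<zw'  (3 characters)
Per-character ASCII lookup:
  '<': special character: '<' = 60
  'z': lowercase starts at 97: 'z' = 97 + 25 = 122
  'w': lowercase starts at 97: 'w' = 97 + 22 = 119
= 60 122 119


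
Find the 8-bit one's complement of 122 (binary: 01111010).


Original: 01111010
Invert all bits:
  bit 0: 0 → 1
  bit 1: 1 → 0
  bit 2: 1 → 0
  bit 3: 1 → 0
  bit 4: 1 → 0
  bit 5: 0 → 1
  bit 6: 1 → 0
  bit 7: 0 → 1
= 10000101


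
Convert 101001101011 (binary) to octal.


Group into 3-bit groups: 101001101011
  101 = 5
  001 = 1
  101 = 5
  011 = 3
= 0o5153


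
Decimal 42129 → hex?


Divide by 16 repeatedly:
42129 ÷ 16 = 2633 remainder 1 (1)
2633 ÷ 16 = 164 remainder 9 (9)
164 ÷ 16 = 10 remainder 4 (4)
10 ÷ 16 = 0 remainder 10 (A)
Reading remainders bottom-up:
= 0xA491


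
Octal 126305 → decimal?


Positional values:
Position 0: 5 × 8^0 = 5
Position 1: 0 × 8^1 = 0
Position 2: 3 × 8^2 = 192
Position 3: 6 × 8^3 = 3072
Position 4: 2 × 8^4 = 8192
Position 5: 1 × 8^5 = 32768
Sum = 5 + 0 + 192 + 3072 + 8192 + 32768
= 44229


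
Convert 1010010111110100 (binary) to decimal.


Positional values:
Bit 2: 1 × 2^2 = 4
Bit 4: 1 × 2^4 = 16
Bit 5: 1 × 2^5 = 32
Bit 6: 1 × 2^6 = 64
Bit 7: 1 × 2^7 = 128
Bit 8: 1 × 2^8 = 256
Bit 10: 1 × 2^10 = 1024
Bit 13: 1 × 2^13 = 8192
Bit 15: 1 × 2^15 = 32768
Sum = 4 + 16 + 32 + 64 + 128 + 256 + 1024 + 8192 + 32768
= 42484


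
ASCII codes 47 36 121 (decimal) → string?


Codes (decimal): 47 36 121
Per-code ASCII lookup:
  47  (special character) → '/'
  36  (special character) → '$'
  121  (range 97-122: lowercase, 121 - 97 = 24) → 'y'
= '/$y'


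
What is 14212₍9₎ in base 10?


Positional values (base 9):
  2 × 9^0 = 2 × 1 = 2
  1 × 9^1 = 1 × 9 = 9
  2 × 9^2 = 2 × 81 = 162
  4 × 9^3 = 4 × 729 = 2916
  1 × 9^4 = 1 × 6561 = 6561
Sum = 2 + 9 + 162 + 2916 + 6561
= 9650


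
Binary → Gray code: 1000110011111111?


Binary: 1000110011111111
Gray code: G = B XOR (B >> 1)
B >> 1 = 0100011001111111
1000110011111111 XOR 0100011001111111:
  1 XOR 0 = 1
  0 XOR 1 = 1
  0 XOR 0 = 0
  0 XOR 0 = 0
  1 XOR 0 = 1
  1 XOR 1 = 0
  0 XOR 1 = 1
  0 XOR 0 = 0
  1 XOR 0 = 1
  1 XOR 1 = 0
  1 XOR 1 = 0
  1 XOR 1 = 0
  1 XOR 1 = 0
  1 XOR 1 = 0
  1 XOR 1 = 0
  1 XOR 1 = 0
= 1100101010000000


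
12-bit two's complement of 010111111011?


Original: 010111111011
Step 1 - Invert all bits: 101000000100
Step 2 - Add 1: 101000000100 + 1
= 101000000101 (represents -1531)


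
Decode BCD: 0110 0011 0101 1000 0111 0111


Each 4-bit group → digit:
  0110 → 6
  0011 → 3
  0101 → 5
  1000 → 8
  0111 → 7
  0111 → 7
= 635877


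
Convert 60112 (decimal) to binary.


Divide by 2 repeatedly:
60112 ÷ 2 = 30056 remainder 0
30056 ÷ 2 = 15028 remainder 0
15028 ÷ 2 = 7514 remainder 0
7514 ÷ 2 = 3757 remainder 0
3757 ÷ 2 = 1878 remainder 1
1878 ÷ 2 = 939 remainder 0
939 ÷ 2 = 469 remainder 1
469 ÷ 2 = 234 remainder 1
234 ÷ 2 = 117 remainder 0
117 ÷ 2 = 58 remainder 1
58 ÷ 2 = 29 remainder 0
29 ÷ 2 = 14 remainder 1
14 ÷ 2 = 7 remainder 0
7 ÷ 2 = 3 remainder 1
3 ÷ 2 = 1 remainder 1
1 ÷ 2 = 0 remainder 1
Reading remainders bottom-up:
= 1110101011010000


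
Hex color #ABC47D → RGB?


Hex: #ABC47D
R = AB₁₆ = 171
G = C4₁₆ = 196
B = 7D₁₆ = 125
= RGB(171, 196, 125)


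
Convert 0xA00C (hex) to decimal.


Positional values:
Position 0: C × 16^0 = 12 × 1 = 12
Position 1: 0 × 16^1 = 0 × 16 = 0
Position 2: 0 × 16^2 = 0 × 256 = 0
Position 3: A × 16^3 = 10 × 4096 = 40960
Sum = 12 + 0 + 0 + 40960
= 40972


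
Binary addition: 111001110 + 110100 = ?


Align and add column by column (LSB to MSB, carry propagating):
  0111001110
+ 0000110100
  ----------
  col 0: 0 + 0 + 0 (carry in) = 0 → bit 0, carry out 0
  col 1: 1 + 0 + 0 (carry in) = 1 → bit 1, carry out 0
  col 2: 1 + 1 + 0 (carry in) = 2 → bit 0, carry out 1
  col 3: 1 + 0 + 1 (carry in) = 2 → bit 0, carry out 1
  col 4: 0 + 1 + 1 (carry in) = 2 → bit 0, carry out 1
  col 5: 0 + 1 + 1 (carry in) = 2 → bit 0, carry out 1
  col 6: 1 + 0 + 1 (carry in) = 2 → bit 0, carry out 1
  col 7: 1 + 0 + 1 (carry in) = 2 → bit 0, carry out 1
  col 8: 1 + 0 + 1 (carry in) = 2 → bit 0, carry out 1
  col 9: 0 + 0 + 1 (carry in) = 1 → bit 1, carry out 0
Reading bits MSB→LSB: 1000000010
Strip leading zeros: 1000000010
= 1000000010


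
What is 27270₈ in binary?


Each octal digit → 3 binary bits:
  2 = 010
  7 = 111
  2 = 010
  7 = 111
  0 = 000
Concatenate: 010 111 010 111 000
= 010111010111000


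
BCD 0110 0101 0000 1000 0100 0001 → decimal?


Each 4-bit group → digit:
  0110 → 6
  0101 → 5
  0000 → 0
  1000 → 8
  0100 → 4
  0001 → 1
= 650841


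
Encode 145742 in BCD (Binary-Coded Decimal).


Each digit → 4-bit binary:
  1 → 0001
  4 → 0100
  5 → 0101
  7 → 0111
  4 → 0100
  2 → 0010
= 0001 0100 0101 0111 0100 0010


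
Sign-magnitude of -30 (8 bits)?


Sign bit: 1 (negative)
Magnitude: 30 = 0011110
= 10011110


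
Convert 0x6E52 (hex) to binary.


Each hex digit → 4 binary bits:
  6 = 0110
  E = 1110
  5 = 0101
  2 = 0010
Concatenate: 0110 1110 0101 0010
= 0110111001010010


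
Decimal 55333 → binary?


Divide by 2 repeatedly:
55333 ÷ 2 = 27666 remainder 1
27666 ÷ 2 = 13833 remainder 0
13833 ÷ 2 = 6916 remainder 1
6916 ÷ 2 = 3458 remainder 0
3458 ÷ 2 = 1729 remainder 0
1729 ÷ 2 = 864 remainder 1
864 ÷ 2 = 432 remainder 0
432 ÷ 2 = 216 remainder 0
216 ÷ 2 = 108 remainder 0
108 ÷ 2 = 54 remainder 0
54 ÷ 2 = 27 remainder 0
27 ÷ 2 = 13 remainder 1
13 ÷ 2 = 6 remainder 1
6 ÷ 2 = 3 remainder 0
3 ÷ 2 = 1 remainder 1
1 ÷ 2 = 0 remainder 1
Reading remainders bottom-up:
= 1101100000100101


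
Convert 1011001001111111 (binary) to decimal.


Positional values:
Bit 0: 1 × 2^0 = 1
Bit 1: 1 × 2^1 = 2
Bit 2: 1 × 2^2 = 4
Bit 3: 1 × 2^3 = 8
Bit 4: 1 × 2^4 = 16
Bit 5: 1 × 2^5 = 32
Bit 6: 1 × 2^6 = 64
Bit 9: 1 × 2^9 = 512
Bit 12: 1 × 2^12 = 4096
Bit 13: 1 × 2^13 = 8192
Bit 15: 1 × 2^15 = 32768
Sum = 1 + 2 + 4 + 8 + 16 + 32 + 64 + 512 + 4096 + 8192 + 32768
= 45695


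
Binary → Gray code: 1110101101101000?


Binary: 1110101101101000
Gray code: G = B XOR (B >> 1)
B >> 1 = 0111010110110100
1110101101101000 XOR 0111010110110100:
  1 XOR 0 = 1
  1 XOR 1 = 0
  1 XOR 1 = 0
  0 XOR 1 = 1
  1 XOR 0 = 1
  0 XOR 1 = 1
  1 XOR 0 = 1
  1 XOR 1 = 0
  0 XOR 1 = 1
  1 XOR 0 = 1
  1 XOR 1 = 0
  0 XOR 1 = 1
  1 XOR 0 = 1
  0 XOR 1 = 1
  0 XOR 0 = 0
  0 XOR 0 = 0
= 1001111011011100


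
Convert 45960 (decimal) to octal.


Divide by 8 repeatedly:
45960 ÷ 8 = 5745 remainder 0
5745 ÷ 8 = 718 remainder 1
718 ÷ 8 = 89 remainder 6
89 ÷ 8 = 11 remainder 1
11 ÷ 8 = 1 remainder 3
1 ÷ 8 = 0 remainder 1
Reading remainders bottom-up:
= 0o131610


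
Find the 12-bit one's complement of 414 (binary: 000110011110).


Original: 000110011110
Invert all bits:
  bit 0: 0 → 1
  bit 1: 0 → 1
  bit 2: 0 → 1
  bit 3: 1 → 0
  bit 4: 1 → 0
  bit 5: 0 → 1
  bit 6: 0 → 1
  bit 7: 1 → 0
  bit 8: 1 → 0
  bit 9: 1 → 0
  bit 10: 1 → 0
  bit 11: 0 → 1
= 111001100001


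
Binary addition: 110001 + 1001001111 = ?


Align and add column by column (LSB to MSB, carry propagating):
  00000110001
+ 01001001111
  -----------
  col 0: 1 + 1 + 0 (carry in) = 2 → bit 0, carry out 1
  col 1: 0 + 1 + 1 (carry in) = 2 → bit 0, carry out 1
  col 2: 0 + 1 + 1 (carry in) = 2 → bit 0, carry out 1
  col 3: 0 + 1 + 1 (carry in) = 2 → bit 0, carry out 1
  col 4: 1 + 0 + 1 (carry in) = 2 → bit 0, carry out 1
  col 5: 1 + 0 + 1 (carry in) = 2 → bit 0, carry out 1
  col 6: 0 + 1 + 1 (carry in) = 2 → bit 0, carry out 1
  col 7: 0 + 0 + 1 (carry in) = 1 → bit 1, carry out 0
  col 8: 0 + 0 + 0 (carry in) = 0 → bit 0, carry out 0
  col 9: 0 + 1 + 0 (carry in) = 1 → bit 1, carry out 0
  col 10: 0 + 0 + 0 (carry in) = 0 → bit 0, carry out 0
Reading bits MSB→LSB: 01010000000
Strip leading zeros: 1010000000
= 1010000000


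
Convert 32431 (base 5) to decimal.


Positional values (base 5):
  1 × 5^0 = 1 × 1 = 1
  3 × 5^1 = 3 × 5 = 15
  4 × 5^2 = 4 × 25 = 100
  2 × 5^3 = 2 × 125 = 250
  3 × 5^4 = 3 × 625 = 1875
Sum = 1 + 15 + 100 + 250 + 1875
= 2241


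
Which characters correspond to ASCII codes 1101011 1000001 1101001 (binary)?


Codes (binary): 1101011 1000001 1101001
Per-code ASCII lookup:
  1101011 = 107  (range 97-122: lowercase, 107 - 97 = 10) → 'k'
  1000001 = 65  (range 65-90: uppercase, 65 - 65 = 0) → 'A'
  1101001 = 105  (range 97-122: lowercase, 105 - 97 = 8) → 'i'
= 'kAi'


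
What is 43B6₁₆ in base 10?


Positional values:
Position 0: 6 × 16^0 = 6 × 1 = 6
Position 1: B × 16^1 = 11 × 16 = 176
Position 2: 3 × 16^2 = 3 × 256 = 768
Position 3: 4 × 16^3 = 4 × 4096 = 16384
Sum = 6 + 176 + 768 + 16384
= 17334


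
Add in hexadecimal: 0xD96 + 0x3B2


Align and add column by column (LSB to MSB, each column mod 16 with carry):
  0D96
+ 03B2
  ----
  col 0: 6(6) + 2(2) + 0 (carry in) = 8 → 8(8), carry out 0
  col 1: 9(9) + B(11) + 0 (carry in) = 20 → 4(4), carry out 1
  col 2: D(13) + 3(3) + 1 (carry in) = 17 → 1(1), carry out 1
  col 3: 0(0) + 0(0) + 1 (carry in) = 1 → 1(1), carry out 0
Reading digits MSB→LSB: 1148
Strip leading zeros: 1148
= 0x1148


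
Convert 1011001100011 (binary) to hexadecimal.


Group into 4-bit nibbles: 0001011001100011
  0001 = 1
  0110 = 6
  0110 = 6
  0011 = 3
= 0x1663


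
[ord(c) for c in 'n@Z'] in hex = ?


String: 'n@Z'  (3 characters)
Per-character ASCII lookup:
  'n': lowercase starts at 97: 'n' = 97 + 13 = 110 → 0x6E
  '@': special character: '@' = 64 → 0x40
  'Z': uppercase starts at 65: 'Z' = 65 + 25 = 90 → 0x5A
= 0x6E 0x40 0x5A


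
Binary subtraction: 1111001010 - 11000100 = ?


Align and subtract column by column (LSB to MSB, borrowing when needed):
  1111001010
- 0011000100
  ----------
  col 0: (0 - 0 borrow-in) - 0 → 0 - 0 = 0, borrow out 0
  col 1: (1 - 0 borrow-in) - 0 → 1 - 0 = 1, borrow out 0
  col 2: (0 - 0 borrow-in) - 1 → borrow from next column: (0+2) - 1 = 1, borrow out 1
  col 3: (1 - 1 borrow-in) - 0 → 0 - 0 = 0, borrow out 0
  col 4: (0 - 0 borrow-in) - 0 → 0 - 0 = 0, borrow out 0
  col 5: (0 - 0 borrow-in) - 0 → 0 - 0 = 0, borrow out 0
  col 6: (1 - 0 borrow-in) - 1 → 1 - 1 = 0, borrow out 0
  col 7: (1 - 0 borrow-in) - 1 → 1 - 1 = 0, borrow out 0
  col 8: (1 - 0 borrow-in) - 0 → 1 - 0 = 1, borrow out 0
  col 9: (1 - 0 borrow-in) - 0 → 1 - 0 = 1, borrow out 0
Reading bits MSB→LSB: 1100000110
Strip leading zeros: 1100000110
= 1100000110


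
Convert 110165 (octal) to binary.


Each octal digit → 3 binary bits:
  1 = 001
  1 = 001
  0 = 000
  1 = 001
  6 = 110
  5 = 101
Concatenate: 001 001 000 001 110 101
= 001001000001110101


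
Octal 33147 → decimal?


Positional values:
Position 0: 7 × 8^0 = 7
Position 1: 4 × 8^1 = 32
Position 2: 1 × 8^2 = 64
Position 3: 3 × 8^3 = 1536
Position 4: 3 × 8^4 = 12288
Sum = 7 + 32 + 64 + 1536 + 12288
= 13927


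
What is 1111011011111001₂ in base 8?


Group into 3-bit groups: 001111011011111001
  001 = 1
  111 = 7
  011 = 3
  011 = 3
  111 = 7
  001 = 1
= 0o173371


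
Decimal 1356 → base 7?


Divide by 7 repeatedly:
1356 ÷ 7 = 193 remainder 5
193 ÷ 7 = 27 remainder 4
27 ÷ 7 = 3 remainder 6
3 ÷ 7 = 0 remainder 3
Reading remainders bottom-up:
= 3645


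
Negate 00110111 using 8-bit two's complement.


Original: 00110111
Step 1 - Invert all bits: 11001000
Step 2 - Add 1: 11001000 + 1
= 11001001 (represents -55)


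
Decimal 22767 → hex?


Divide by 16 repeatedly:
22767 ÷ 16 = 1422 remainder 15 (F)
1422 ÷ 16 = 88 remainder 14 (E)
88 ÷ 16 = 5 remainder 8 (8)
5 ÷ 16 = 0 remainder 5 (5)
Reading remainders bottom-up:
= 0x58EF


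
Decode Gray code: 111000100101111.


Gray code: 111000100101111
MSB stays the same: 1
Each subsequent bit = prev_binary XOR current_gray:
  B[1] = 1 XOR 1 = 0
  B[2] = 0 XOR 1 = 1
  B[3] = 1 XOR 0 = 1
  B[4] = 1 XOR 0 = 1
  B[5] = 1 XOR 0 = 1
  B[6] = 1 XOR 1 = 0
  B[7] = 0 XOR 0 = 0
  B[8] = 0 XOR 0 = 0
  B[9] = 0 XOR 1 = 1
  B[10] = 1 XOR 0 = 1
  B[11] = 1 XOR 1 = 0
  B[12] = 0 XOR 1 = 1
  B[13] = 1 XOR 1 = 0
  B[14] = 0 XOR 1 = 1
= 101111000110101 (24117 decimal)


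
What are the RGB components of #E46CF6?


Hex: #E46CF6
R = E4₁₆ = 228
G = 6C₁₆ = 108
B = F6₁₆ = 246
= RGB(228, 108, 246)


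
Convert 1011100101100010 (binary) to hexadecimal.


Group into 4-bit nibbles: 1011100101100010
  1011 = B
  1001 = 9
  0110 = 6
  0010 = 2
= 0xB962


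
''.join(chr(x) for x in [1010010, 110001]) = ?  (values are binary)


Codes (binary): 1010010 110001
Per-code ASCII lookup:
  1010010 = 82  (range 65-90: uppercase, 82 - 65 = 17) → 'R'
  110001 = 49  (range 48-57: digits, 49 - 48 = 1) → '1'
= 'R1'


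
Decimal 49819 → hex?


Divide by 16 repeatedly:
49819 ÷ 16 = 3113 remainder 11 (B)
3113 ÷ 16 = 194 remainder 9 (9)
194 ÷ 16 = 12 remainder 2 (2)
12 ÷ 16 = 0 remainder 12 (C)
Reading remainders bottom-up:
= 0xC29B


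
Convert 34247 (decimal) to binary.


Divide by 2 repeatedly:
34247 ÷ 2 = 17123 remainder 1
17123 ÷ 2 = 8561 remainder 1
8561 ÷ 2 = 4280 remainder 1
4280 ÷ 2 = 2140 remainder 0
2140 ÷ 2 = 1070 remainder 0
1070 ÷ 2 = 535 remainder 0
535 ÷ 2 = 267 remainder 1
267 ÷ 2 = 133 remainder 1
133 ÷ 2 = 66 remainder 1
66 ÷ 2 = 33 remainder 0
33 ÷ 2 = 16 remainder 1
16 ÷ 2 = 8 remainder 0
8 ÷ 2 = 4 remainder 0
4 ÷ 2 = 2 remainder 0
2 ÷ 2 = 1 remainder 0
1 ÷ 2 = 0 remainder 1
Reading remainders bottom-up:
= 1000010111000111


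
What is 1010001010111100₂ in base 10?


Positional values:
Bit 2: 1 × 2^2 = 4
Bit 3: 1 × 2^3 = 8
Bit 4: 1 × 2^4 = 16
Bit 5: 1 × 2^5 = 32
Bit 7: 1 × 2^7 = 128
Bit 9: 1 × 2^9 = 512
Bit 13: 1 × 2^13 = 8192
Bit 15: 1 × 2^15 = 32768
Sum = 4 + 8 + 16 + 32 + 128 + 512 + 8192 + 32768
= 41660


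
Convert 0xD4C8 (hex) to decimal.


Positional values:
Position 0: 8 × 16^0 = 8 × 1 = 8
Position 1: C × 16^1 = 12 × 16 = 192
Position 2: 4 × 16^2 = 4 × 256 = 1024
Position 3: D × 16^3 = 13 × 4096 = 53248
Sum = 8 + 192 + 1024 + 53248
= 54472


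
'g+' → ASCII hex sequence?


String: 'g+'  (2 characters)
Per-character ASCII lookup:
  'g': lowercase starts at 97: 'g' = 97 + 6 = 103 → 0x67
  '+': special character: '+' = 43 → 0x2B
= 0x67 0x2B


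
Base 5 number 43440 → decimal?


Positional values (base 5):
  0 × 5^0 = 0 × 1 = 0
  4 × 5^1 = 4 × 5 = 20
  4 × 5^2 = 4 × 25 = 100
  3 × 5^3 = 3 × 125 = 375
  4 × 5^4 = 4 × 625 = 2500
Sum = 0 + 20 + 100 + 375 + 2500
= 2995


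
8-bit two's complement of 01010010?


Original: 01010010
Step 1 - Invert all bits: 10101101
Step 2 - Add 1: 10101101 + 1
= 10101110 (represents -82)


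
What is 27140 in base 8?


Divide by 8 repeatedly:
27140 ÷ 8 = 3392 remainder 4
3392 ÷ 8 = 424 remainder 0
424 ÷ 8 = 53 remainder 0
53 ÷ 8 = 6 remainder 5
6 ÷ 8 = 0 remainder 6
Reading remainders bottom-up:
= 0o65004


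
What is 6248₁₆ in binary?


Each hex digit → 4 binary bits:
  6 = 0110
  2 = 0010
  4 = 0100
  8 = 1000
Concatenate: 0110 0010 0100 1000
= 0110001001001000


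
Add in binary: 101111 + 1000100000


Align and add column by column (LSB to MSB, carry propagating):
  00000101111
+ 01000100000
  -----------
  col 0: 1 + 0 + 0 (carry in) = 1 → bit 1, carry out 0
  col 1: 1 + 0 + 0 (carry in) = 1 → bit 1, carry out 0
  col 2: 1 + 0 + 0 (carry in) = 1 → bit 1, carry out 0
  col 3: 1 + 0 + 0 (carry in) = 1 → bit 1, carry out 0
  col 4: 0 + 0 + 0 (carry in) = 0 → bit 0, carry out 0
  col 5: 1 + 1 + 0 (carry in) = 2 → bit 0, carry out 1
  col 6: 0 + 0 + 1 (carry in) = 1 → bit 1, carry out 0
  col 7: 0 + 0 + 0 (carry in) = 0 → bit 0, carry out 0
  col 8: 0 + 0 + 0 (carry in) = 0 → bit 0, carry out 0
  col 9: 0 + 1 + 0 (carry in) = 1 → bit 1, carry out 0
  col 10: 0 + 0 + 0 (carry in) = 0 → bit 0, carry out 0
Reading bits MSB→LSB: 01001001111
Strip leading zeros: 1001001111
= 1001001111


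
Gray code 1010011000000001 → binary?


Gray code: 1010011000000001
MSB stays the same: 1
Each subsequent bit = prev_binary XOR current_gray:
  B[1] = 1 XOR 0 = 1
  B[2] = 1 XOR 1 = 0
  B[3] = 0 XOR 0 = 0
  B[4] = 0 XOR 0 = 0
  B[5] = 0 XOR 1 = 1
  B[6] = 1 XOR 1 = 0
  B[7] = 0 XOR 0 = 0
  B[8] = 0 XOR 0 = 0
  B[9] = 0 XOR 0 = 0
  B[10] = 0 XOR 0 = 0
  B[11] = 0 XOR 0 = 0
  B[12] = 0 XOR 0 = 0
  B[13] = 0 XOR 0 = 0
  B[14] = 0 XOR 0 = 0
  B[15] = 0 XOR 1 = 1
= 1100010000000001 (50177 decimal)


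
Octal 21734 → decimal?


Positional values:
Position 0: 4 × 8^0 = 4
Position 1: 3 × 8^1 = 24
Position 2: 7 × 8^2 = 448
Position 3: 1 × 8^3 = 512
Position 4: 2 × 8^4 = 8192
Sum = 4 + 24 + 448 + 512 + 8192
= 9180


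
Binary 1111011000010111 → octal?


Group into 3-bit groups: 001111011000010111
  001 = 1
  111 = 7
  011 = 3
  000 = 0
  010 = 2
  111 = 7
= 0o173027


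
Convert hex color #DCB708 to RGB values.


Hex: #DCB708
R = DC₁₆ = 220
G = B7₁₆ = 183
B = 08₁₆ = 8
= RGB(220, 183, 8)


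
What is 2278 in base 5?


Divide by 5 repeatedly:
2278 ÷ 5 = 455 remainder 3
455 ÷ 5 = 91 remainder 0
91 ÷ 5 = 18 remainder 1
18 ÷ 5 = 3 remainder 3
3 ÷ 5 = 0 remainder 3
Reading remainders bottom-up:
= 33103


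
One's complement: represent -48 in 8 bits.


Original: 00110000
Invert all bits:
  bit 0: 0 → 1
  bit 1: 0 → 1
  bit 2: 1 → 0
  bit 3: 1 → 0
  bit 4: 0 → 1
  bit 5: 0 → 1
  bit 6: 0 → 1
  bit 7: 0 → 1
= 11001111


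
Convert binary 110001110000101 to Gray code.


Binary: 110001110000101
Gray code: G = B XOR (B >> 1)
B >> 1 = 011000111000010
110001110000101 XOR 011000111000010:
  1 XOR 0 = 1
  1 XOR 1 = 0
  0 XOR 1 = 1
  0 XOR 0 = 0
  0 XOR 0 = 0
  1 XOR 0 = 1
  1 XOR 1 = 0
  1 XOR 1 = 0
  0 XOR 1 = 1
  0 XOR 0 = 0
  0 XOR 0 = 0
  0 XOR 0 = 0
  1 XOR 0 = 1
  0 XOR 1 = 1
  1 XOR 0 = 1
= 101001001000111


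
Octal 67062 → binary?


Each octal digit → 3 binary bits:
  6 = 110
  7 = 111
  0 = 000
  6 = 110
  2 = 010
Concatenate: 110 111 000 110 010
= 110111000110010


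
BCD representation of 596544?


Each digit → 4-bit binary:
  5 → 0101
  9 → 1001
  6 → 0110
  5 → 0101
  4 → 0100
  4 → 0100
= 0101 1001 0110 0101 0100 0100


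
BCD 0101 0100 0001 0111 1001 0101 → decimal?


Each 4-bit group → digit:
  0101 → 5
  0100 → 4
  0001 → 1
  0111 → 7
  1001 → 9
  0101 → 5
= 541795


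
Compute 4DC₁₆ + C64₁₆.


Align and add column by column (LSB to MSB, each column mod 16 with carry):
  04DC
+ 0C64
  ----
  col 0: C(12) + 4(4) + 0 (carry in) = 16 → 0(0), carry out 1
  col 1: D(13) + 6(6) + 1 (carry in) = 20 → 4(4), carry out 1
  col 2: 4(4) + C(12) + 1 (carry in) = 17 → 1(1), carry out 1
  col 3: 0(0) + 0(0) + 1 (carry in) = 1 → 1(1), carry out 0
Reading digits MSB→LSB: 1140
Strip leading zeros: 1140
= 0x1140


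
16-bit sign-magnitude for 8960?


Sign bit: 0 (positive)
Magnitude: 8960 = 010001100000000
= 0010001100000000


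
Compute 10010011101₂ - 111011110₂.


Align and subtract column by column (LSB to MSB, borrowing when needed):
  10010011101
- 00111011110
  -----------
  col 0: (1 - 0 borrow-in) - 0 → 1 - 0 = 1, borrow out 0
  col 1: (0 - 0 borrow-in) - 1 → borrow from next column: (0+2) - 1 = 1, borrow out 1
  col 2: (1 - 1 borrow-in) - 1 → borrow from next column: (0+2) - 1 = 1, borrow out 1
  col 3: (1 - 1 borrow-in) - 1 → borrow from next column: (0+2) - 1 = 1, borrow out 1
  col 4: (1 - 1 borrow-in) - 1 → borrow from next column: (0+2) - 1 = 1, borrow out 1
  col 5: (0 - 1 borrow-in) - 0 → borrow from next column: (-1+2) - 0 = 1, borrow out 1
  col 6: (0 - 1 borrow-in) - 1 → borrow from next column: (-1+2) - 1 = 0, borrow out 1
  col 7: (1 - 1 borrow-in) - 1 → borrow from next column: (0+2) - 1 = 1, borrow out 1
  col 8: (0 - 1 borrow-in) - 1 → borrow from next column: (-1+2) - 1 = 0, borrow out 1
  col 9: (0 - 1 borrow-in) - 0 → borrow from next column: (-1+2) - 0 = 1, borrow out 1
  col 10: (1 - 1 borrow-in) - 0 → 0 - 0 = 0, borrow out 0
Reading bits MSB→LSB: 01010111111
Strip leading zeros: 1010111111
= 1010111111


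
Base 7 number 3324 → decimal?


Positional values (base 7):
  4 × 7^0 = 4 × 1 = 4
  2 × 7^1 = 2 × 7 = 14
  3 × 7^2 = 3 × 49 = 147
  3 × 7^3 = 3 × 343 = 1029
Sum = 4 + 14 + 147 + 1029
= 1194


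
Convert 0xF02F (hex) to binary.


Each hex digit → 4 binary bits:
  F = 1111
  0 = 0000
  2 = 0010
  F = 1111
Concatenate: 1111 0000 0010 1111
= 1111000000101111


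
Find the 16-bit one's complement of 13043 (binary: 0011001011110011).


Original: 0011001011110011
Invert all bits:
  bit 0: 0 → 1
  bit 1: 0 → 1
  bit 2: 1 → 0
  bit 3: 1 → 0
  bit 4: 0 → 1
  bit 5: 0 → 1
  bit 6: 1 → 0
  bit 7: 0 → 1
  bit 8: 1 → 0
  bit 9: 1 → 0
  bit 10: 1 → 0
  bit 11: 1 → 0
  bit 12: 0 → 1
  bit 13: 0 → 1
  bit 14: 1 → 0
  bit 15: 1 → 0
= 1100110100001100


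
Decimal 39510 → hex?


Divide by 16 repeatedly:
39510 ÷ 16 = 2469 remainder 6 (6)
2469 ÷ 16 = 154 remainder 5 (5)
154 ÷ 16 = 9 remainder 10 (A)
9 ÷ 16 = 0 remainder 9 (9)
Reading remainders bottom-up:
= 0x9A56


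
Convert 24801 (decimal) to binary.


Divide by 2 repeatedly:
24801 ÷ 2 = 12400 remainder 1
12400 ÷ 2 = 6200 remainder 0
6200 ÷ 2 = 3100 remainder 0
3100 ÷ 2 = 1550 remainder 0
1550 ÷ 2 = 775 remainder 0
775 ÷ 2 = 387 remainder 1
387 ÷ 2 = 193 remainder 1
193 ÷ 2 = 96 remainder 1
96 ÷ 2 = 48 remainder 0
48 ÷ 2 = 24 remainder 0
24 ÷ 2 = 12 remainder 0
12 ÷ 2 = 6 remainder 0
6 ÷ 2 = 3 remainder 0
3 ÷ 2 = 1 remainder 1
1 ÷ 2 = 0 remainder 1
Reading remainders bottom-up:
= 110000011100001


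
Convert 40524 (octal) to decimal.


Positional values:
Position 0: 4 × 8^0 = 4
Position 1: 2 × 8^1 = 16
Position 2: 5 × 8^2 = 320
Position 3: 0 × 8^3 = 0
Position 4: 4 × 8^4 = 16384
Sum = 4 + 16 + 320 + 0 + 16384
= 16724


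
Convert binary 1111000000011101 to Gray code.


Binary: 1111000000011101
Gray code: G = B XOR (B >> 1)
B >> 1 = 0111100000001110
1111000000011101 XOR 0111100000001110:
  1 XOR 0 = 1
  1 XOR 1 = 0
  1 XOR 1 = 0
  1 XOR 1 = 0
  0 XOR 1 = 1
  0 XOR 0 = 0
  0 XOR 0 = 0
  0 XOR 0 = 0
  0 XOR 0 = 0
  0 XOR 0 = 0
  0 XOR 0 = 0
  1 XOR 0 = 1
  1 XOR 1 = 0
  1 XOR 1 = 0
  0 XOR 1 = 1
  1 XOR 0 = 1
= 1000100000010011


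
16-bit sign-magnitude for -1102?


Sign bit: 1 (negative)
Magnitude: 1102 = 000010001001110
= 1000010001001110


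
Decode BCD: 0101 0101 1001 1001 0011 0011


Each 4-bit group → digit:
  0101 → 5
  0101 → 5
  1001 → 9
  1001 → 9
  0011 → 3
  0011 → 3
= 559933


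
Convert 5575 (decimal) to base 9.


Divide by 9 repeatedly:
5575 ÷ 9 = 619 remainder 4
619 ÷ 9 = 68 remainder 7
68 ÷ 9 = 7 remainder 5
7 ÷ 9 = 0 remainder 7
Reading remainders bottom-up:
= 7574


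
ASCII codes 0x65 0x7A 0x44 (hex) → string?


Codes (hex): 0x65 0x7A 0x44
Per-code ASCII lookup:
  0x65 = 101  (range 97-122: lowercase, 101 - 97 = 4) → 'e'
  0x7A = 122  (range 97-122: lowercase, 122 - 97 = 25) → 'z'
  0x44 = 68  (range 65-90: uppercase, 68 - 65 = 3) → 'D'
= 'ezD'


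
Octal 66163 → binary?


Each octal digit → 3 binary bits:
  6 = 110
  6 = 110
  1 = 001
  6 = 110
  3 = 011
Concatenate: 110 110 001 110 011
= 110110001110011


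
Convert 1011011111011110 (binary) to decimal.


Positional values:
Bit 1: 1 × 2^1 = 2
Bit 2: 1 × 2^2 = 4
Bit 3: 1 × 2^3 = 8
Bit 4: 1 × 2^4 = 16
Bit 6: 1 × 2^6 = 64
Bit 7: 1 × 2^7 = 128
Bit 8: 1 × 2^8 = 256
Bit 9: 1 × 2^9 = 512
Bit 10: 1 × 2^10 = 1024
Bit 12: 1 × 2^12 = 4096
Bit 13: 1 × 2^13 = 8192
Bit 15: 1 × 2^15 = 32768
Sum = 2 + 4 + 8 + 16 + 64 + 128 + 256 + 512 + 1024 + 4096 + 8192 + 32768
= 47070


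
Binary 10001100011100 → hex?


Group into 4-bit nibbles: 0010001100011100
  0010 = 2
  0011 = 3
  0001 = 1
  1100 = C
= 0x231C


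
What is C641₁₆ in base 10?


Positional values:
Position 0: 1 × 16^0 = 1 × 1 = 1
Position 1: 4 × 16^1 = 4 × 16 = 64
Position 2: 6 × 16^2 = 6 × 256 = 1536
Position 3: C × 16^3 = 12 × 4096 = 49152
Sum = 1 + 64 + 1536 + 49152
= 50753


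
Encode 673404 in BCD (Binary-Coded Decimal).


Each digit → 4-bit binary:
  6 → 0110
  7 → 0111
  3 → 0011
  4 → 0100
  0 → 0000
  4 → 0100
= 0110 0111 0011 0100 0000 0100


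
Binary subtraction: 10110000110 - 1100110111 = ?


Align and subtract column by column (LSB to MSB, borrowing when needed):
  10110000110
- 01100110111
  -----------
  col 0: (0 - 0 borrow-in) - 1 → borrow from next column: (0+2) - 1 = 1, borrow out 1
  col 1: (1 - 1 borrow-in) - 1 → borrow from next column: (0+2) - 1 = 1, borrow out 1
  col 2: (1 - 1 borrow-in) - 1 → borrow from next column: (0+2) - 1 = 1, borrow out 1
  col 3: (0 - 1 borrow-in) - 0 → borrow from next column: (-1+2) - 0 = 1, borrow out 1
  col 4: (0 - 1 borrow-in) - 1 → borrow from next column: (-1+2) - 1 = 0, borrow out 1
  col 5: (0 - 1 borrow-in) - 1 → borrow from next column: (-1+2) - 1 = 0, borrow out 1
  col 6: (0 - 1 borrow-in) - 0 → borrow from next column: (-1+2) - 0 = 1, borrow out 1
  col 7: (1 - 1 borrow-in) - 0 → 0 - 0 = 0, borrow out 0
  col 8: (1 - 0 borrow-in) - 1 → 1 - 1 = 0, borrow out 0
  col 9: (0 - 0 borrow-in) - 1 → borrow from next column: (0+2) - 1 = 1, borrow out 1
  col 10: (1 - 1 borrow-in) - 0 → 0 - 0 = 0, borrow out 0
Reading bits MSB→LSB: 01001001111
Strip leading zeros: 1001001111
= 1001001111


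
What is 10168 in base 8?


Divide by 8 repeatedly:
10168 ÷ 8 = 1271 remainder 0
1271 ÷ 8 = 158 remainder 7
158 ÷ 8 = 19 remainder 6
19 ÷ 8 = 2 remainder 3
2 ÷ 8 = 0 remainder 2
Reading remainders bottom-up:
= 0o23670


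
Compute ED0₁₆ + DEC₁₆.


Align and add column by column (LSB to MSB, each column mod 16 with carry):
  0ED0
+ 0DEC
  ----
  col 0: 0(0) + C(12) + 0 (carry in) = 12 → C(12), carry out 0
  col 1: D(13) + E(14) + 0 (carry in) = 27 → B(11), carry out 1
  col 2: E(14) + D(13) + 1 (carry in) = 28 → C(12), carry out 1
  col 3: 0(0) + 0(0) + 1 (carry in) = 1 → 1(1), carry out 0
Reading digits MSB→LSB: 1CBC
Strip leading zeros: 1CBC
= 0x1CBC


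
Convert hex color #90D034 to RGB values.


Hex: #90D034
R = 90₁₆ = 144
G = D0₁₆ = 208
B = 34₁₆ = 52
= RGB(144, 208, 52)


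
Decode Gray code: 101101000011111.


Gray code: 101101000011111
MSB stays the same: 1
Each subsequent bit = prev_binary XOR current_gray:
  B[1] = 1 XOR 0 = 1
  B[2] = 1 XOR 1 = 0
  B[3] = 0 XOR 1 = 1
  B[4] = 1 XOR 0 = 1
  B[5] = 1 XOR 1 = 0
  B[6] = 0 XOR 0 = 0
  B[7] = 0 XOR 0 = 0
  B[8] = 0 XOR 0 = 0
  B[9] = 0 XOR 0 = 0
  B[10] = 0 XOR 1 = 1
  B[11] = 1 XOR 1 = 0
  B[12] = 0 XOR 1 = 1
  B[13] = 1 XOR 1 = 0
  B[14] = 0 XOR 1 = 1
= 110110000010101 (27669 decimal)


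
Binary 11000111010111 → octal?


Group into 3-bit groups: 011000111010111
  011 = 3
  000 = 0
  111 = 7
  010 = 2
  111 = 7
= 0o30727


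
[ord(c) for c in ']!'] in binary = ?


String: ']!'  (2 characters)
Per-character ASCII lookup:
  ']': special character: ']' = 93 → 1011101
  '!': special character: '!' = 33 → 100001
= 1011101 100001


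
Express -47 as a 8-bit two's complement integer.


Original: 00101111
Step 1 - Invert all bits: 11010000
Step 2 - Add 1: 11010000 + 1
= 11010001 (represents -47)


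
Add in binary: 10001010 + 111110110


Align and add column by column (LSB to MSB, carry propagating):
  0010001010
+ 0111110110
  ----------
  col 0: 0 + 0 + 0 (carry in) = 0 → bit 0, carry out 0
  col 1: 1 + 1 + 0 (carry in) = 2 → bit 0, carry out 1
  col 2: 0 + 1 + 1 (carry in) = 2 → bit 0, carry out 1
  col 3: 1 + 0 + 1 (carry in) = 2 → bit 0, carry out 1
  col 4: 0 + 1 + 1 (carry in) = 2 → bit 0, carry out 1
  col 5: 0 + 1 + 1 (carry in) = 2 → bit 0, carry out 1
  col 6: 0 + 1 + 1 (carry in) = 2 → bit 0, carry out 1
  col 7: 1 + 1 + 1 (carry in) = 3 → bit 1, carry out 1
  col 8: 0 + 1 + 1 (carry in) = 2 → bit 0, carry out 1
  col 9: 0 + 0 + 1 (carry in) = 1 → bit 1, carry out 0
Reading bits MSB→LSB: 1010000000
Strip leading zeros: 1010000000
= 1010000000


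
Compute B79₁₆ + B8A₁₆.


Align and add column by column (LSB to MSB, each column mod 16 with carry):
  0B79
+ 0B8A
  ----
  col 0: 9(9) + A(10) + 0 (carry in) = 19 → 3(3), carry out 1
  col 1: 7(7) + 8(8) + 1 (carry in) = 16 → 0(0), carry out 1
  col 2: B(11) + B(11) + 1 (carry in) = 23 → 7(7), carry out 1
  col 3: 0(0) + 0(0) + 1 (carry in) = 1 → 1(1), carry out 0
Reading digits MSB→LSB: 1703
Strip leading zeros: 1703
= 0x1703


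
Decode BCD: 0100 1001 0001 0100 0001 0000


Each 4-bit group → digit:
  0100 → 4
  1001 → 9
  0001 → 1
  0100 → 4
  0001 → 1
  0000 → 0
= 491410


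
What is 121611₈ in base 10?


Positional values:
Position 0: 1 × 8^0 = 1
Position 1: 1 × 8^1 = 8
Position 2: 6 × 8^2 = 384
Position 3: 1 × 8^3 = 512
Position 4: 2 × 8^4 = 8192
Position 5: 1 × 8^5 = 32768
Sum = 1 + 8 + 384 + 512 + 8192 + 32768
= 41865


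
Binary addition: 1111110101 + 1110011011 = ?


Align and add column by column (LSB to MSB, carry propagating):
  01111110101
+ 01110011011
  -----------
  col 0: 1 + 1 + 0 (carry in) = 2 → bit 0, carry out 1
  col 1: 0 + 1 + 1 (carry in) = 2 → bit 0, carry out 1
  col 2: 1 + 0 + 1 (carry in) = 2 → bit 0, carry out 1
  col 3: 0 + 1 + 1 (carry in) = 2 → bit 0, carry out 1
  col 4: 1 + 1 + 1 (carry in) = 3 → bit 1, carry out 1
  col 5: 1 + 0 + 1 (carry in) = 2 → bit 0, carry out 1
  col 6: 1 + 0 + 1 (carry in) = 2 → bit 0, carry out 1
  col 7: 1 + 1 + 1 (carry in) = 3 → bit 1, carry out 1
  col 8: 1 + 1 + 1 (carry in) = 3 → bit 1, carry out 1
  col 9: 1 + 1 + 1 (carry in) = 3 → bit 1, carry out 1
  col 10: 0 + 0 + 1 (carry in) = 1 → bit 1, carry out 0
Reading bits MSB→LSB: 11110010000
Strip leading zeros: 11110010000
= 11110010000


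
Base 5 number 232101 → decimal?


Positional values (base 5):
  1 × 5^0 = 1 × 1 = 1
  0 × 5^1 = 0 × 5 = 0
  1 × 5^2 = 1 × 25 = 25
  2 × 5^3 = 2 × 125 = 250
  3 × 5^4 = 3 × 625 = 1875
  2 × 5^5 = 2 × 3125 = 6250
Sum = 1 + 0 + 25 + 250 + 1875 + 6250
= 8401
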